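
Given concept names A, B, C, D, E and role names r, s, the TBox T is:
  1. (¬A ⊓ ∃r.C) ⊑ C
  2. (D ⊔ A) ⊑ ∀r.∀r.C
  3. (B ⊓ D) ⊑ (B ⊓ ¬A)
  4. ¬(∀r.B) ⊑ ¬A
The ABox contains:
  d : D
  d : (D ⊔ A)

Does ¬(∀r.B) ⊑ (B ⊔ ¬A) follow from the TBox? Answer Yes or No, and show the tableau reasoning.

1. ¬(∀r.B) ⊑ (B ⊔ ¬A)  ⇔  (∃r.¬B ⊓ (¬B ⊓ A)) unsat w.r.t. T
   all branches close; clash {A, ¬A} at x₀
2. Hence ¬(∀r.B) ⊑ (B ⊔ ¬A): entailed.

Yes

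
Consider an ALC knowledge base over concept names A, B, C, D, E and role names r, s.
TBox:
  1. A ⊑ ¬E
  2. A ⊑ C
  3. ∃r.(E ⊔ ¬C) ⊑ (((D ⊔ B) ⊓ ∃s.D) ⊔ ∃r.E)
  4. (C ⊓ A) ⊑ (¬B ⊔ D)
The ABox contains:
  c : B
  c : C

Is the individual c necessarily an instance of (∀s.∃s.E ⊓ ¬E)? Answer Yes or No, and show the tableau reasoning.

1. c : (∀s.∃s.E ⊓ ¬E)?  L(c) = {B, C} ∪ {(∃s.∀s.¬E ⊔ E)}
   open: L(c) ⊇ {B, C, ¬A, ∀r.(¬E ⊓ C), ∃s.∀s.¬E} (+ ∃-successors) — c ∉ (∀s.∃s.E ⊓ ¬E) possible
2. Hence c : (∀s.∃s.E ⊓ ¬E): not entailed.

No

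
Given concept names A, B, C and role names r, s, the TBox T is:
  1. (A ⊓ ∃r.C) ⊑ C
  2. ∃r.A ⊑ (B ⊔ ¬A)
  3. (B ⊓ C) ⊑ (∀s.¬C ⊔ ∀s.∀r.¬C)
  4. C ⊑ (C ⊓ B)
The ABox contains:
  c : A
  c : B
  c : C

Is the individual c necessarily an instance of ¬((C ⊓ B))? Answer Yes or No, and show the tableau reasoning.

No

1. c : ¬((C ⊓ B))?  L(c) = {A, B, C} ∪ {(C ⊓ B)}
   open: L(c) ⊇ {A, B, C, ∀r.¬A, ∀s.¬C} — c ∉ ¬((C ⊓ B)) possible
2. Hence c : ¬((C ⊓ B)): not entailed.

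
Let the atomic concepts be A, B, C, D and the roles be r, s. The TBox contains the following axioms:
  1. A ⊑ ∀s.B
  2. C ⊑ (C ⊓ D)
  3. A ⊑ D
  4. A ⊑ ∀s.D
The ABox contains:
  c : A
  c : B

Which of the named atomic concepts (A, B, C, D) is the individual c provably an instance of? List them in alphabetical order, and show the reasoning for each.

1. c : A?  L(c) = {A, B} ∪ {¬A}
   clash {A, ¬A} at c — c ∈ A
2. c : B?  L(c) = {A, B} ∪ {¬B}
   clash {B, ¬B} at c — c ∈ B
3. c : C?  L(c) = {A, B} ∪ {¬C}
   apply at c: A⊑∀s.B; A⊑D; A⊑∀s.D
   open: L(c) ⊇ {A, B, D, ¬C, ∀s.B, …} — c ∉ C possible
4. c : D?  L(c) = {A, B} ∪ {¬D}
   clash {D, ¬D} at c — c ∈ D
5. Entailed for c: {A, B, D}

{A, B, D}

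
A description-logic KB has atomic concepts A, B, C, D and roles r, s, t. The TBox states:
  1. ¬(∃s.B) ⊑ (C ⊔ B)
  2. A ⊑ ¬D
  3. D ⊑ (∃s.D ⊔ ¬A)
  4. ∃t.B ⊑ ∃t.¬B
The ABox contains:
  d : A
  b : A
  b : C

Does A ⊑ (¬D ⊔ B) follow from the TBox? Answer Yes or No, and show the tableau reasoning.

1. A ⊑ (¬D ⊔ B)  ⇔  (A ⊓ (D ⊓ ¬B)) unsat w.r.t. T
   all branches close; clash {D, ¬D} at x₀
2. Hence A ⊑ (¬D ⊔ B): entailed.

Yes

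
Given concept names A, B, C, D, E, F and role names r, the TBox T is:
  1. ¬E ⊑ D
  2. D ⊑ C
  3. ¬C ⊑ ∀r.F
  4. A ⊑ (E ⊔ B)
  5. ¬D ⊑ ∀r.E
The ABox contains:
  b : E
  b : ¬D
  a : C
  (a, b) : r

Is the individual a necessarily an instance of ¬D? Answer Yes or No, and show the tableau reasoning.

1. a : ¬D?  L(a) = {C} ∪ {D}
   open: L(a) ⊇ {C, D, ¬A} — a ∉ ¬D possible
2. Hence a : ¬D: not entailed.

No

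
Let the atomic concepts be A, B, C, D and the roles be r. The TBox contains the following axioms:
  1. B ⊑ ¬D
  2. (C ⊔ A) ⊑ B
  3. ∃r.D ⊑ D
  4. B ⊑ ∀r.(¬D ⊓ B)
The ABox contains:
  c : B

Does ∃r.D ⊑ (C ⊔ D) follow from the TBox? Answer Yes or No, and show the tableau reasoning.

Yes

1. ∃r.D ⊑ (C ⊔ D)  ⇔  (∃r.D ⊓ (¬C ⊓ ¬D)) unsat w.r.t. T
   all branches close; clash {D, ¬D} at x₀
2. Hence ∃r.D ⊑ (C ⊔ D): entailed.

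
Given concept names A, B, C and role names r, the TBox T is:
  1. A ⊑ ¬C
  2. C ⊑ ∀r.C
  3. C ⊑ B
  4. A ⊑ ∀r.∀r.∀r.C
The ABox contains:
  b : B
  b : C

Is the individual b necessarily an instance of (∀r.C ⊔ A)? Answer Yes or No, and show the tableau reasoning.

1. b : (∀r.C ⊔ A)?  L(b) = {B, C} ∪ {(∃r.¬C ⊓ ¬A)}
   clash {C, ¬C} at an ∃-successor — b ∈ (∀r.C ⊔ A)
2. Hence b : (∀r.C ⊔ A): entailed.

Yes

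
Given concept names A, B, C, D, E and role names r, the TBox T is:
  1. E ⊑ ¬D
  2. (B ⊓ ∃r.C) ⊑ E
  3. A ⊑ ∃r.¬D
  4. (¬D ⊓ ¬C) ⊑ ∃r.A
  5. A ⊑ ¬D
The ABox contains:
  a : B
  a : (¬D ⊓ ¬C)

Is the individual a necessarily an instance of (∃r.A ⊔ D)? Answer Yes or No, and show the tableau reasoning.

1. a : (∃r.A ⊔ D)?  L(a) = {B, (¬D ⊓ ¬C)} ∪ {(∀r.¬A ⊓ ¬D)}
   clash {A, ¬A} at an ∃-successor — a ∈ (∃r.A ⊔ D)
2. Hence a : (∃r.A ⊔ D): entailed.

Yes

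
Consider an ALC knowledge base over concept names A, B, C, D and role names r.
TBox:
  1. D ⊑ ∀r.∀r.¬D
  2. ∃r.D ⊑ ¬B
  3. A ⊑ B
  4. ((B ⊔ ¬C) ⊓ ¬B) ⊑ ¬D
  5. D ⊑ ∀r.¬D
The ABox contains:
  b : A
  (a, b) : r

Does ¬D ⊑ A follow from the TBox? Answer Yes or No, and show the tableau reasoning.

No

1. ¬D ⊑ A  ⇔  (¬D ⊓ ¬A) unsat w.r.t. T
   open: L(x₀) ⊇ {¬A, ¬D, ∀r.¬D}
2. Hence ¬D ⊑ A: not entailed.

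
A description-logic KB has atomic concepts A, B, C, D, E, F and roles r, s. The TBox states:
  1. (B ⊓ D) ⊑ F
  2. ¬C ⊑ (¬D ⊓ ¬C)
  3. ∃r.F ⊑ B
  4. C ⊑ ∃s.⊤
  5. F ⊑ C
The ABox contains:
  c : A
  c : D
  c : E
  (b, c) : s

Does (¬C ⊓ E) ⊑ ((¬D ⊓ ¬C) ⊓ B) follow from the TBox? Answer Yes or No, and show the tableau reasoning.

1. (¬C ⊓ E) ⊑ ((¬D ⊓ ¬C) ⊓ B)  ⇔  ((¬C ⊓ E) ⊓ ((D ⊔ C) ⊔ ¬B)) unsat w.r.t. T
   apply at x₀: ¬C⊑(¬D ⊓ ¬C)
   open: L(x₀) ⊇ {E, ¬B, ¬C, ¬D, ¬F, …}
2. Hence (¬C ⊓ E) ⊑ ((¬D ⊓ ¬C) ⊓ B): not entailed.

No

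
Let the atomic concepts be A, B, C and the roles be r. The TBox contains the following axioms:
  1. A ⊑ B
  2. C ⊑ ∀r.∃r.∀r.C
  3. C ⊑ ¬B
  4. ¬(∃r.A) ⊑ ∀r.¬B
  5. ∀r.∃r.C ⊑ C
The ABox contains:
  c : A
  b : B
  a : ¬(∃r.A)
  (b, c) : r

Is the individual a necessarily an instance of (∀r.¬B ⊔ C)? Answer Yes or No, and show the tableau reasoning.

Yes

1. a : (∀r.¬B ⊔ C)?  L(a) = {¬(∃r.A)} ∪ {(∃r.B ⊓ ¬C)}
   clash {C, ¬C} at a — a ∈ (∀r.¬B ⊔ C)
2. Hence a : (∀r.¬B ⊔ C): entailed.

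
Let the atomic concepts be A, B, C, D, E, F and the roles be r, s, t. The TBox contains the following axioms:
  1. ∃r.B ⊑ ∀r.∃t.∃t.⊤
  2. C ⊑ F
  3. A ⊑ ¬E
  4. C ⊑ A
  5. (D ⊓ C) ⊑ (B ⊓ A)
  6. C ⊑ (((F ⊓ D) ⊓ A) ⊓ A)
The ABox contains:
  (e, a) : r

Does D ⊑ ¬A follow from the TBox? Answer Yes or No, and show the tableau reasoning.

No

1. D ⊑ ¬A  ⇔  (D ⊓ A) unsat w.r.t. T
   apply at x₀: A⊑¬E
   open: L(x₀) ⊇ {A, D, ¬C, ¬E, ∀r.¬B}
2. Hence D ⊑ ¬A: not entailed.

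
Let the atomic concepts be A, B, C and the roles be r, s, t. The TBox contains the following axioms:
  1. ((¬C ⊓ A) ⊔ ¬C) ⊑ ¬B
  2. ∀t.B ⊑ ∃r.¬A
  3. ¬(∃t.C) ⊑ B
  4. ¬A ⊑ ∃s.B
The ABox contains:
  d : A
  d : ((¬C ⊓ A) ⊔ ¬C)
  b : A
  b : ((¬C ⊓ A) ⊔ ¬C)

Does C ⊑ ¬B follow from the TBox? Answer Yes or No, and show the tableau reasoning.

1. C ⊑ ¬B  ⇔  (C ⊓ B) unsat w.r.t. T
   open: L(x₀) ⊇ {A, B, C, ∃t.¬B} (+ ∃-successors)
2. Hence C ⊑ ¬B: not entailed.

No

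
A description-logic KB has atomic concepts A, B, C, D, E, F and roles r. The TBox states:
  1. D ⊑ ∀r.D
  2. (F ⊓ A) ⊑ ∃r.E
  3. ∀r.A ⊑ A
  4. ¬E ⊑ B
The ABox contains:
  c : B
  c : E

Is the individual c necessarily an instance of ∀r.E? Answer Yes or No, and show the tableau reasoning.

No

1. c : ∀r.E?  L(c) = {B, E} ∪ {∃r.¬E}
   open: L(c) ⊇ {B, E, ¬D, ¬F, ∃r.¬A, …} (+ ∃-successors) — c ∉ ∀r.E possible
2. Hence c : ∀r.E: not entailed.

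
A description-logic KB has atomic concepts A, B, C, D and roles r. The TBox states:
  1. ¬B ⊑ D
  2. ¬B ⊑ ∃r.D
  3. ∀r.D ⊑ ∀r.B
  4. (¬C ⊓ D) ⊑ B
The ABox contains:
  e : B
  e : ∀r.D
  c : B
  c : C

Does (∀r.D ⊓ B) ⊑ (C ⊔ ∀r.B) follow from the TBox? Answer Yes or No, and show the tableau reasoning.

1. (∀r.D ⊓ B) ⊑ (C ⊔ ∀r.B)  ⇔  ((∀r.D ⊓ B) ⊓ (¬C ⊓ ∃r.¬B)) unsat w.r.t. T
   all branches close; clash {B, ¬B} at an ∃-successor
2. Hence (∀r.D ⊓ B) ⊑ (C ⊔ ∀r.B): entailed.

Yes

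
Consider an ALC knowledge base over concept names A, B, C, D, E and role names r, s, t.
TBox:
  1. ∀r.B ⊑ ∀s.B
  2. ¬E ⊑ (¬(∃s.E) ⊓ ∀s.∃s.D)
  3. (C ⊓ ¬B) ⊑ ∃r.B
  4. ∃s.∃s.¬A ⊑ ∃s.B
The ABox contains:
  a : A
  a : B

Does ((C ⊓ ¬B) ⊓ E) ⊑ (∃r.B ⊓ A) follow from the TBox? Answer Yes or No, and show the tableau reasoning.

No

1. ((C ⊓ ¬B) ⊓ E) ⊑ (∃r.B ⊓ A)  ⇔  (((C ⊓ ¬B) ⊓ E) ⊓ (∀r.¬B ⊔ ¬A)) unsat w.r.t. T
   apply at x₀: (C ⊓ ¬B)⊑∃r.B
   open: L(x₀) ⊇ {C, E, ¬A, ¬B, ∀s.∀s.A, …} (+ ∃-successors)
2. Hence ((C ⊓ ¬B) ⊓ E) ⊑ (∃r.B ⊓ A): not entailed.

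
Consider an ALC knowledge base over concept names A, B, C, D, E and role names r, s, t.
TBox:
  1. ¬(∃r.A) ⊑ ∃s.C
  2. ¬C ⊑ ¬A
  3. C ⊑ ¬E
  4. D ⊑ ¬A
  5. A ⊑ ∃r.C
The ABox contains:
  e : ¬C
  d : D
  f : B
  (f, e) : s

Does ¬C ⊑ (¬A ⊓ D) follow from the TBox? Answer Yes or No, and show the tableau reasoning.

No

1. ¬C ⊑ (¬A ⊓ D)  ⇔  (¬C ⊓ (A ⊔ ¬D)) unsat w.r.t. T
   apply at x₀: ¬C⊑¬A
   open: L(x₀) ⊇ {¬A, ¬C, ¬D, ∃r.A} (+ ∃-successors)
2. Hence ¬C ⊑ (¬A ⊓ D): not entailed.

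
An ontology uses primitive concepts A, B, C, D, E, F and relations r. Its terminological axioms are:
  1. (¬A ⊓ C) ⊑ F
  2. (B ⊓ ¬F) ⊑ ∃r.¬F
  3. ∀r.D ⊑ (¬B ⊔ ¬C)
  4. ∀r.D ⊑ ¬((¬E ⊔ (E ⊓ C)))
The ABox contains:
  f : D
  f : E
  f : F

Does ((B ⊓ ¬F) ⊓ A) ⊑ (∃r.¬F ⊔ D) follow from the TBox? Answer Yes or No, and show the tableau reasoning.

1. ((B ⊓ ¬F) ⊓ A) ⊑ (∃r.¬F ⊔ D)  ⇔  (((B ⊓ ¬F) ⊓ A) ⊓ (∀r.F ⊓ ¬D)) unsat w.r.t. T
   all branches close; clash {F, ¬F} at x₀
2. Hence ((B ⊓ ¬F) ⊓ A) ⊑ (∃r.¬F ⊔ D): entailed.

Yes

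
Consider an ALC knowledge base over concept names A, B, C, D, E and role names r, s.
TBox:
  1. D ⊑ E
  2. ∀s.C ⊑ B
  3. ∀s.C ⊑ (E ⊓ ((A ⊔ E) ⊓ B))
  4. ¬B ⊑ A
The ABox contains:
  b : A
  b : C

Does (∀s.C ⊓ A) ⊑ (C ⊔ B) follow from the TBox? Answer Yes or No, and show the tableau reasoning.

Yes

1. (∀s.C ⊓ A) ⊑ (C ⊔ B)  ⇔  ((∀s.C ⊓ A) ⊓ (¬C ⊓ ¬B)) unsat w.r.t. T
   all branches close; clash {B, ¬B} at x₀
2. Hence (∀s.C ⊓ A) ⊑ (C ⊔ B): entailed.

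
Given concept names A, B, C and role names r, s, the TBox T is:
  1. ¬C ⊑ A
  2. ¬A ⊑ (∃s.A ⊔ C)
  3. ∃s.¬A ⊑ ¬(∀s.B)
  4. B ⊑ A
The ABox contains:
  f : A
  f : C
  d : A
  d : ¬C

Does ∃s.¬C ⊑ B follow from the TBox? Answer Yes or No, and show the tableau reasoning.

1. ∃s.¬C ⊑ B  ⇔  (∃s.¬C ⊓ ¬B) unsat w.r.t. T
   open: L(x₀) ⊇ {A, C, ¬B, ∀s.A, ∃s.¬C} (+ ∃-successors)
2. Hence ∃s.¬C ⊑ B: not entailed.

No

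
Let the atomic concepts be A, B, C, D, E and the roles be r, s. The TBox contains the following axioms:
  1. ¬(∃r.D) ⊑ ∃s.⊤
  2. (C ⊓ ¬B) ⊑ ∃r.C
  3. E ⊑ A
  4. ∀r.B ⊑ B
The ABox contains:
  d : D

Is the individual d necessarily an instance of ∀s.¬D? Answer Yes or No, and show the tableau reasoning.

No

1. d : ∀s.¬D?  L(d) = {D} ∪ {∃s.D}
   open: L(d) ⊇ {D, ¬C, ¬E, ∃r.D, ∃r.¬B, …} (+ ∃-successors) — d ∉ ∀s.¬D possible
2. Hence d : ∀s.¬D: not entailed.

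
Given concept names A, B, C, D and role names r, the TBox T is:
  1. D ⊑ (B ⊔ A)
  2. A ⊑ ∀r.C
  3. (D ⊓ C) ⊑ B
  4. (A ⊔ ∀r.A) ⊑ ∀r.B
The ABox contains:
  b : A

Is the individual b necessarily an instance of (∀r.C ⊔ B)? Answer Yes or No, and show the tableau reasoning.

1. b : (∀r.C ⊔ B)?  L(b) = {A} ∪ {(∃r.¬C ⊓ ¬B)}
   clash {B, ¬B} at b — b ∈ (∀r.C ⊔ B)
2. Hence b : (∀r.C ⊔ B): entailed.

Yes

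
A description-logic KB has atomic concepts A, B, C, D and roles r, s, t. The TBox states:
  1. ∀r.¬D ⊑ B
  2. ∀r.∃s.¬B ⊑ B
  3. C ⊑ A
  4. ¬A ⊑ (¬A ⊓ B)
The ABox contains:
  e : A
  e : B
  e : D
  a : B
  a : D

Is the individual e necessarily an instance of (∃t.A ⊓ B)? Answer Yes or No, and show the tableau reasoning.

1. e : (∃t.A ⊓ B)?  L(e) = {A, B, D} ∪ {(∀t.¬A ⊔ ¬B)}
   open: L(e) ⊇ {A, B, D, ∀t.¬A} — e ∉ (∃t.A ⊓ B) possible
2. Hence e : (∃t.A ⊓ B): not entailed.

No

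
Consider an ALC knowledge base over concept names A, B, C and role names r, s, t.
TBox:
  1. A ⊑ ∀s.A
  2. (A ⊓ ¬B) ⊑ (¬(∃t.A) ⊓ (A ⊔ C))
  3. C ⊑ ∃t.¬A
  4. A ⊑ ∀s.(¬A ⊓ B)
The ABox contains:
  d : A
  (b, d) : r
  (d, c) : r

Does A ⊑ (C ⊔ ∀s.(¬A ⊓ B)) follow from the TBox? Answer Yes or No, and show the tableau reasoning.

1. A ⊑ (C ⊔ ∀s.(¬A ⊓ B))  ⇔  (A ⊓ (¬C ⊓ ∃s.(A ⊔ ¬B))) unsat w.r.t. T
   all branches close; clash {A, ¬A} at an ∃-successor
2. Hence A ⊑ (C ⊔ ∀s.(¬A ⊓ B)): entailed.

Yes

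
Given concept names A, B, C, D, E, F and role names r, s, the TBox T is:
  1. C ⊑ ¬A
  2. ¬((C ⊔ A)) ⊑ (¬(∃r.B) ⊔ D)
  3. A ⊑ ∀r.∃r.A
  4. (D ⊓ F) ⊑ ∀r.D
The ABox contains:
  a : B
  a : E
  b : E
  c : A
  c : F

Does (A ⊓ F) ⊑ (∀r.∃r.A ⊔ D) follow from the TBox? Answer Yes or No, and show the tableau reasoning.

1. (A ⊓ F) ⊑ (∀r.∃r.A ⊔ D)  ⇔  ((A ⊓ F) ⊓ (∃r.∀r.¬A ⊓ ¬D)) unsat w.r.t. T
   all branches close; clash {A, ¬A} at x₀
2. Hence (A ⊓ F) ⊑ (∀r.∃r.A ⊔ D): entailed.

Yes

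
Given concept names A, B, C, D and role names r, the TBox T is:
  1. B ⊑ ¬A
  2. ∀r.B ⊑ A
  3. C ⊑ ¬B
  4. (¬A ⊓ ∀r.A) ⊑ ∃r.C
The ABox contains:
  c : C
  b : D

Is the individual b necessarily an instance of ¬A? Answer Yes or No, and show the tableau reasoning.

1. b : ¬A?  L(b) = {D} ∪ {A}
   open: L(b) ⊇ {A, D, ¬B} — b ∉ ¬A possible
2. Hence b : ¬A: not entailed.

No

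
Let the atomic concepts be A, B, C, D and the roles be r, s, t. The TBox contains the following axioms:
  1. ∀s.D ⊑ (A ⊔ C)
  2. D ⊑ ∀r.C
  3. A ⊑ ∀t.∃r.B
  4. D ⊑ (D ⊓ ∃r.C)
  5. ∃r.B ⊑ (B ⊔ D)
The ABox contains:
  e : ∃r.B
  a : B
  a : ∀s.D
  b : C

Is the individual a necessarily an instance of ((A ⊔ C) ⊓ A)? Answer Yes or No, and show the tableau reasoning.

1. a : ((A ⊔ C) ⊓ A)?  L(a) = {B, ∀s.D} ∪ {((¬A ⊓ ¬C) ⊔ ¬A)}
   apply at a: ∀s.D⊑(A ⊔ C)
   open: L(a) ⊇ {B, C, ¬A, ¬D, ∀r.¬B, …} — a ∉ ((A ⊔ C) ⊓ A) possible
2. Hence a : ((A ⊔ C) ⊓ A): not entailed.

No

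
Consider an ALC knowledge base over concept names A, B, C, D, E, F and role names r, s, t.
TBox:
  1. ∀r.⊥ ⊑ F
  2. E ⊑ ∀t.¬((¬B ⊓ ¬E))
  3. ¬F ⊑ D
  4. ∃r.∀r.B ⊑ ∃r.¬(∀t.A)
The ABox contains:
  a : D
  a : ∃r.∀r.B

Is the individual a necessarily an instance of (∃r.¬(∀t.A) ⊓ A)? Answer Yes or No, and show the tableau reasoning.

No

1. a : (∃r.¬(∀t.A) ⊓ A)?  L(a) = {D, ∃r.∀r.B} ∪ {(∀r.∀t.A ⊔ ¬A)}
   apply at a: ∃r.∀r.B⊑∃r.¬(∀t.A)
   open: L(a) ⊇ {D, ¬A, ¬E, ∃r.∀r.B, ∃r.∃t.¬A, …} (+ ∃-successors) — a ∉ (∃r.¬(∀t.A) ⊓ A) possible
2. Hence a : (∃r.¬(∀t.A) ⊓ A): not entailed.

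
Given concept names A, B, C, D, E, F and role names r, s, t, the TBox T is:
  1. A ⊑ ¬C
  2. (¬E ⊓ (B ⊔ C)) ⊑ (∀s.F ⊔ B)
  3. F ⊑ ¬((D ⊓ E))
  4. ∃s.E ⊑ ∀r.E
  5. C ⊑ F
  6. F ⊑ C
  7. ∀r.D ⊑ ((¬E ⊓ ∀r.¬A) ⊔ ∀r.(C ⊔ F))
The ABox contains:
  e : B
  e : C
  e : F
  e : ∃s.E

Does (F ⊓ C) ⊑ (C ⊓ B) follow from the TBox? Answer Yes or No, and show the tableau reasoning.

1. (F ⊓ C) ⊑ (C ⊓ B)  ⇔  ((F ⊓ C) ⊓ (¬C ⊔ ¬B)) unsat w.r.t. T
   apply at x₀: F⊑¬((D ⊓ E))
   open: L(x₀) ⊇ {C, E, F, ¬A, ¬B, …} (+ ∃-successors)
2. Hence (F ⊓ C) ⊑ (C ⊓ B): not entailed.

No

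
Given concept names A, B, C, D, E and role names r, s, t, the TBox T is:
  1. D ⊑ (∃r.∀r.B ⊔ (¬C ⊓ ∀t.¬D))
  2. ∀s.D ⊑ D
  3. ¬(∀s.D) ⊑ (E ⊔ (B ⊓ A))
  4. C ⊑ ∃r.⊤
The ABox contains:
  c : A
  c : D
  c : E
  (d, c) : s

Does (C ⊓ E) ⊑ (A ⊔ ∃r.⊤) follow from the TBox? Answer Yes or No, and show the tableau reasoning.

1. (C ⊓ E) ⊑ (A ⊔ ∃r.⊤)  ⇔  ((C ⊓ E) ⊓ (¬A ⊓ ∀r.⊥)) unsat w.r.t. T
   all branches close; clash {C, ¬C} at x₀
2. Hence (C ⊓ E) ⊑ (A ⊔ ∃r.⊤): entailed.

Yes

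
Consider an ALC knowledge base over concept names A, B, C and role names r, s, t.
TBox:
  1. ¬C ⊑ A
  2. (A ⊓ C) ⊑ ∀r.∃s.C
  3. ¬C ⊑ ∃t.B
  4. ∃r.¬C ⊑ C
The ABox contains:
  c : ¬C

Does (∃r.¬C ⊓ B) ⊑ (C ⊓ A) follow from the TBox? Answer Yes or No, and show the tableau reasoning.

1. (∃r.¬C ⊓ B) ⊑ (C ⊓ A)  ⇔  ((∃r.¬C ⊓ B) ⊓ (¬C ⊔ ¬A)) unsat w.r.t. T
   apply at x₀: ∃r.¬C⊑C
   open: L(x₀) ⊇ {B, C, ¬A, ∃r.¬C} (+ ∃-successors)
2. Hence (∃r.¬C ⊓ B) ⊑ (C ⊓ A): not entailed.

No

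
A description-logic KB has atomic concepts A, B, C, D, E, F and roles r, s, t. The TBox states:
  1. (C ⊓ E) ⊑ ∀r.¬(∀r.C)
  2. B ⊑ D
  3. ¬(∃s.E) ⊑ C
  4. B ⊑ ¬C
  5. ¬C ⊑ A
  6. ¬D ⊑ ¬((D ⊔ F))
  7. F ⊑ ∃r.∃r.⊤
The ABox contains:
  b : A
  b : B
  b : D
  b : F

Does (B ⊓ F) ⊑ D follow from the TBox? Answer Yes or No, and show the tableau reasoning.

1. (B ⊓ F) ⊑ D  ⇔  ((B ⊓ F) ⊓ ¬D) unsat w.r.t. T
   all branches close; clash {D, ¬D} at x₀
2. Hence (B ⊓ F) ⊑ D: entailed.

Yes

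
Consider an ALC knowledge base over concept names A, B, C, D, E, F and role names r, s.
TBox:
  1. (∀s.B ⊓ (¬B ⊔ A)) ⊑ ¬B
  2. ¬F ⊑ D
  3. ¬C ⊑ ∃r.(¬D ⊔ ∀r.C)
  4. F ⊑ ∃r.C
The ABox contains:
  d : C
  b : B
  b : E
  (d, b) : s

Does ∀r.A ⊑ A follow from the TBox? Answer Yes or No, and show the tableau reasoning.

No

1. ∀r.A ⊑ A  ⇔  (∀r.A ⊓ ¬A) unsat w.r.t. T
   open: L(x₀) ⊇ {C, F, ¬A, ∀r.A, ∃r.C, …} (+ ∃-successors)
2. Hence ∀r.A ⊑ A: not entailed.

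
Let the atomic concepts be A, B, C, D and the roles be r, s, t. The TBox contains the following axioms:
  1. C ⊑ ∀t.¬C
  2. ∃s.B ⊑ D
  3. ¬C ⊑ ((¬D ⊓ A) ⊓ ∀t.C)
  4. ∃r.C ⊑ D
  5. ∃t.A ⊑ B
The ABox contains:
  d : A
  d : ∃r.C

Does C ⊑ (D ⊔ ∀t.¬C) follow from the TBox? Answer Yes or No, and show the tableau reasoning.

Yes

1. C ⊑ (D ⊔ ∀t.¬C)  ⇔  (C ⊓ (¬D ⊓ ∃t.C)) unsat w.r.t. T
   all branches close; clash {D, ¬D} at x₀
2. Hence C ⊑ (D ⊔ ∀t.¬C): entailed.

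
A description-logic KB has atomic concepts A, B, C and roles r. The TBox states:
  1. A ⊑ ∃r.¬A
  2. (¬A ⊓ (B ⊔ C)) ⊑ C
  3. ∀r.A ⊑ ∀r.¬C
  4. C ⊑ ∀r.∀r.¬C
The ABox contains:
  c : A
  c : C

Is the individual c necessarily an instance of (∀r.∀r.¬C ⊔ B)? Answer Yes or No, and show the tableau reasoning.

Yes

1. c : (∀r.∀r.¬C ⊔ B)?  L(c) = {A, C} ∪ {(∃r.∃r.C ⊓ ¬B)}
   clash {C, ¬C} at an ∃-successor — c ∈ (∀r.∀r.¬C ⊔ B)
2. Hence c : (∀r.∀r.¬C ⊔ B): entailed.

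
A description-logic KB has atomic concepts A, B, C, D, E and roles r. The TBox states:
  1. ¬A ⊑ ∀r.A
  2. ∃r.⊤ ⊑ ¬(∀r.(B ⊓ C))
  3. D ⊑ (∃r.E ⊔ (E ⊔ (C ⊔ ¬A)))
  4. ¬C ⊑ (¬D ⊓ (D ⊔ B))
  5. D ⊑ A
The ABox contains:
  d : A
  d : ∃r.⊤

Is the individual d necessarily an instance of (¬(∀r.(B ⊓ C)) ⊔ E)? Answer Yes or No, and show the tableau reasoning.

Yes

1. d : (¬(∀r.(B ⊓ C)) ⊔ E)?  L(d) = {A, ∃r.⊤} ∪ {(∀r.(B ⊓ C) ⊓ ¬E)}
   clash {C, ¬C} at an ∃-successor — d ∈ (¬(∀r.(B ⊓ C)) ⊔ E)
2. Hence d : (¬(∀r.(B ⊓ C)) ⊔ E): entailed.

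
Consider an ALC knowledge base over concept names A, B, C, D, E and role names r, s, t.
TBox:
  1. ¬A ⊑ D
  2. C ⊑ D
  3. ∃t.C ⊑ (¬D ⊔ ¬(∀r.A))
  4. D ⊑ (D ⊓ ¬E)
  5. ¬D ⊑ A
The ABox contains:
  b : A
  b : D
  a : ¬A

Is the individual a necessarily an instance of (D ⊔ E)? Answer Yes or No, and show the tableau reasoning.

1. a : (D ⊔ E)?  L(a) = {¬A} ∪ {(¬D ⊓ ¬E)}
   clash {D, ¬D} at a — a ∈ (D ⊔ E)
2. Hence a : (D ⊔ E): entailed.

Yes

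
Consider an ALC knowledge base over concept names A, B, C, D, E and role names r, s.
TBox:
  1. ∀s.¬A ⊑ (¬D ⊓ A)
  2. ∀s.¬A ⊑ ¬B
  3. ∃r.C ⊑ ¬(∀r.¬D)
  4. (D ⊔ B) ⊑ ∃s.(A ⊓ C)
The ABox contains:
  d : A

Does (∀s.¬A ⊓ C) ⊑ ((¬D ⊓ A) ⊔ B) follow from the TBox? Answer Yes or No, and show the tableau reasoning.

1. (∀s.¬A ⊓ C) ⊑ ((¬D ⊓ A) ⊔ B)  ⇔  ((∀s.¬A ⊓ C) ⊓ ((D ⊔ ¬A) ⊓ ¬B)) unsat w.r.t. T
   all branches close; clash {A, ¬A} at x₀
2. Hence (∀s.¬A ⊓ C) ⊑ ((¬D ⊓ A) ⊔ B): entailed.

Yes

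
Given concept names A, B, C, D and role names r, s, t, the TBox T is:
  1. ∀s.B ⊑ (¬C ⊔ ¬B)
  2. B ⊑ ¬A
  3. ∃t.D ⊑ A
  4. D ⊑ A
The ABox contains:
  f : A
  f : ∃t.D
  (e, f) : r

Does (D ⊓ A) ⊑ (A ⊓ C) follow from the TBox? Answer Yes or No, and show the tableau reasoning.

No

1. (D ⊓ A) ⊑ (A ⊓ C)  ⇔  ((D ⊓ A) ⊓ (¬A ⊔ ¬C)) unsat w.r.t. T
   open: L(x₀) ⊇ {A, D, ¬B, ¬C, ∃s.¬B} (+ ∃-successors)
2. Hence (D ⊓ A) ⊑ (A ⊓ C): not entailed.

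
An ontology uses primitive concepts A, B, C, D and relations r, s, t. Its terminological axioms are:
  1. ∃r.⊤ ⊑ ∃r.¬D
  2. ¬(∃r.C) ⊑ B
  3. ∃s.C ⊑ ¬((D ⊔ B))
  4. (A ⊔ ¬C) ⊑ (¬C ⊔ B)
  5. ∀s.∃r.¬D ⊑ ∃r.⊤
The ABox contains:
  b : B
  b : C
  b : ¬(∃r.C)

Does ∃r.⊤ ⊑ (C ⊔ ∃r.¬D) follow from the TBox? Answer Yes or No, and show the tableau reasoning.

Yes

1. ∃r.⊤ ⊑ (C ⊔ ∃r.¬D)  ⇔  (∃r.⊤ ⊓ (¬C ⊓ ∀r.D)) unsat w.r.t. T
   all branches close; clash {B, ¬B} at x₀
2. Hence ∃r.⊤ ⊑ (C ⊔ ∃r.¬D): entailed.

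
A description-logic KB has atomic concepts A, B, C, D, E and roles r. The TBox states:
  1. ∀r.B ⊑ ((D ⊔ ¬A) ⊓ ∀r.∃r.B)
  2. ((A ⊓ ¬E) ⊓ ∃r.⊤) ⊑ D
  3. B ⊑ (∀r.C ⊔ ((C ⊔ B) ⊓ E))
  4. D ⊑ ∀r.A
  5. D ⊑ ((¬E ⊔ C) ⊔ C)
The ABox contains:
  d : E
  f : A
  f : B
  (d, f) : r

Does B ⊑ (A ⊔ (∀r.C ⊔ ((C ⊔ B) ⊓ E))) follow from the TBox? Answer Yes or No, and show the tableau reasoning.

1. B ⊑ (A ⊔ (∀r.C ⊔ ((C ⊔ B) ⊓ E)))  ⇔  (B ⊓ (¬A ⊓ (∃r.¬C ⊓ ((¬C ⊓ ¬B) ⊔ ¬E)))) unsat w.r.t. T
   all branches close; clash {E, ¬E} at x₀
2. Hence B ⊑ (A ⊔ (∀r.C ⊔ ((C ⊔ B) ⊓ E))): entailed.

Yes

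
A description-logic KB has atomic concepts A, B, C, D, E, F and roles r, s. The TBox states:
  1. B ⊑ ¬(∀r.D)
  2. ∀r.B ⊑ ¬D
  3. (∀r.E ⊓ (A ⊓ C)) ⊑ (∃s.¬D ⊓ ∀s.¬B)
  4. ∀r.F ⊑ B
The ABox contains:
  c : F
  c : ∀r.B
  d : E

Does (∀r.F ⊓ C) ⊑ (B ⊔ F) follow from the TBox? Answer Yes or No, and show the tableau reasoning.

1. (∀r.F ⊓ C) ⊑ (B ⊔ F)  ⇔  ((∀r.F ⊓ C) ⊓ (¬B ⊓ ¬F)) unsat w.r.t. T
   all branches close; clash {B, ¬B} at x₀
2. Hence (∀r.F ⊓ C) ⊑ (B ⊔ F): entailed.

Yes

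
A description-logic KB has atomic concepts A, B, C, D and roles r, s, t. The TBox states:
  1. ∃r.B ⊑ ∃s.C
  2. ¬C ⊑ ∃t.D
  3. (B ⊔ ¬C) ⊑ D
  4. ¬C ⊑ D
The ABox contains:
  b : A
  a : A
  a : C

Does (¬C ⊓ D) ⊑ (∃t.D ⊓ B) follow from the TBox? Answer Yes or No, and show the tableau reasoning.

1. (¬C ⊓ D) ⊑ (∃t.D ⊓ B)  ⇔  ((¬C ⊓ D) ⊓ (∀t.¬D ⊔ ¬B)) unsat w.r.t. T
   apply at x₀: ¬C⊑∃t.D
   open: L(x₀) ⊇ {D, ¬B, ¬C, ∀r.¬B, ∃t.D} (+ ∃-successors)
2. Hence (¬C ⊓ D) ⊑ (∃t.D ⊓ B): not entailed.

No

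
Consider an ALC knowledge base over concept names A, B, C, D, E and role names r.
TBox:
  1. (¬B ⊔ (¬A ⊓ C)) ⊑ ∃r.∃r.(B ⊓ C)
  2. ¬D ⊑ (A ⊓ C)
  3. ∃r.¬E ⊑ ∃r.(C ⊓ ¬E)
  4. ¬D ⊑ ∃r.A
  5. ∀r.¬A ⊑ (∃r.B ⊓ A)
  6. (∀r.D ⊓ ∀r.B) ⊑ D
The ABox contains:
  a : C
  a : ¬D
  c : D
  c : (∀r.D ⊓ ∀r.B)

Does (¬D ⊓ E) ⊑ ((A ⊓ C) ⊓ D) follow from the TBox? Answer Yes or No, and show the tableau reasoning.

No

1. (¬D ⊓ E) ⊑ ((A ⊓ C) ⊓ D)  ⇔  ((¬D ⊓ E) ⊓ ((¬A ⊔ ¬C) ⊔ ¬D)) unsat w.r.t. T
   apply at x₀: ¬D⊑(A ⊓ C); ¬D⊑∃r.A
   open: L(x₀) ⊇ {A, B, C, E, ¬D, …} (+ ∃-successors)
2. Hence (¬D ⊓ E) ⊑ ((A ⊓ C) ⊓ D): not entailed.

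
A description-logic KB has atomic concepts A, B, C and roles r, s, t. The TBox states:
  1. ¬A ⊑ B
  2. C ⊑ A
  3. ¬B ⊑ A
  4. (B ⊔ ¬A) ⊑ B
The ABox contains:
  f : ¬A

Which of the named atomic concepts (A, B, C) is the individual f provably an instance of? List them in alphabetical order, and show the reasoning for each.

{B}

1. f : A?  L(f) = {¬A} ∪ {¬A}
   apply at f: ¬A⊑B
   open: L(f) ⊇ {B, ¬A, ¬C} — f ∉ A possible
2. f : B?  L(f) = {¬A} ∪ {¬B}
   clash {B, ¬B} at f — f ∈ B
3. f : C?  L(f) = {¬A} ∪ {¬C}
   apply at f: ¬A⊑B
   open: L(f) ⊇ {B, ¬A, ¬C} — f ∉ C possible
4. Entailed for f: {B}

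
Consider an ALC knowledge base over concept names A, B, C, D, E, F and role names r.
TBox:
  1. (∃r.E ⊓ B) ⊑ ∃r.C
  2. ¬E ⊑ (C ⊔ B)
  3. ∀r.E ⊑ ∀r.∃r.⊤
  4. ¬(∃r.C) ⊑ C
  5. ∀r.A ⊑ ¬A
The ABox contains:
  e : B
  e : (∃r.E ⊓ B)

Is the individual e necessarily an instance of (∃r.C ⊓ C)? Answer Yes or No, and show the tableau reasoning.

1. e : (∃r.C ⊓ C)?  L(e) = {B, (∃r.E ⊓ B)} ∪ {(∀r.¬C ⊔ ¬C)}
   apply at e: (∃r.E ⊓ B)⊑∃r.C
   open: L(e) ⊇ {B, E, ¬C, ∃r.C, ∃r.E, …} (+ ∃-successors) — e ∉ (∃r.C ⊓ C) possible
2. Hence e : (∃r.C ⊓ C): not entailed.

No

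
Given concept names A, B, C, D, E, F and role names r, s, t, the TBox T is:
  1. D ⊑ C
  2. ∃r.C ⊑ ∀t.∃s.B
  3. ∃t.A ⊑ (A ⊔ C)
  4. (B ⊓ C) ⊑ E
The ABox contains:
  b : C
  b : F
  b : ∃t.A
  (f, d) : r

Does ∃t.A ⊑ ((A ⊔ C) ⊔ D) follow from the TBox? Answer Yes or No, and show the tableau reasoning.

1. ∃t.A ⊑ ((A ⊔ C) ⊔ D)  ⇔  (∃t.A ⊓ ((¬A ⊓ ¬C) ⊓ ¬D)) unsat w.r.t. T
   all branches close; clash {C, ¬C} at x₀
2. Hence ∃t.A ⊑ ((A ⊔ C) ⊔ D): entailed.

Yes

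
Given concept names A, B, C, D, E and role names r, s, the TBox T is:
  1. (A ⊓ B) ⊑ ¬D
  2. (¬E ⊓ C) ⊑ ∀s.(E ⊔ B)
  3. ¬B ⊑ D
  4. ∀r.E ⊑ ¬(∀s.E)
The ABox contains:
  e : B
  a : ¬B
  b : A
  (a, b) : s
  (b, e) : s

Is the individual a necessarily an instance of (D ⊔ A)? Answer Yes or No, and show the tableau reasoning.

Yes

1. a : (D ⊔ A)?  L(a) = {¬B} ∪ {(¬D ⊓ ¬A)}
   clash {D, ¬D} at a — a ∈ (D ⊔ A)
2. Hence a : (D ⊔ A): entailed.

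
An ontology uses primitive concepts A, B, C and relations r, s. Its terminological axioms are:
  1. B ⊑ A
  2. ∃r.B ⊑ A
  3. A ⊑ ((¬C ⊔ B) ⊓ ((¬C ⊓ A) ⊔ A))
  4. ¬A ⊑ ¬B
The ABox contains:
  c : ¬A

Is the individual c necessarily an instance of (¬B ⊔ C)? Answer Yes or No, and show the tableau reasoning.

Yes

1. c : (¬B ⊔ C)?  L(c) = {¬A} ∪ {(B ⊓ ¬C)}
   clash {B, ¬B} at c — c ∈ (¬B ⊔ C)
2. Hence c : (¬B ⊔ C): entailed.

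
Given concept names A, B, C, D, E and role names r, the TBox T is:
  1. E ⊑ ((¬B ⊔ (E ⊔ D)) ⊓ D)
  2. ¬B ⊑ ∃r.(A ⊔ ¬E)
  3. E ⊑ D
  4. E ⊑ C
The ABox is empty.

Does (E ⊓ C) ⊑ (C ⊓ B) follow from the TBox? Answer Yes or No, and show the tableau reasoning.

No

1. (E ⊓ C) ⊑ (C ⊓ B)  ⇔  ((E ⊓ C) ⊓ (¬C ⊔ ¬B)) unsat w.r.t. T
   apply at x₀: E⊑((¬B ⊔ (E ⊔ D)) ⊓ D); E⊑D
   open: L(x₀) ⊇ {C, D, E, ¬B, ∃r.(A ⊔ ¬E)} (+ ∃-successors)
2. Hence (E ⊓ C) ⊑ (C ⊓ B): not entailed.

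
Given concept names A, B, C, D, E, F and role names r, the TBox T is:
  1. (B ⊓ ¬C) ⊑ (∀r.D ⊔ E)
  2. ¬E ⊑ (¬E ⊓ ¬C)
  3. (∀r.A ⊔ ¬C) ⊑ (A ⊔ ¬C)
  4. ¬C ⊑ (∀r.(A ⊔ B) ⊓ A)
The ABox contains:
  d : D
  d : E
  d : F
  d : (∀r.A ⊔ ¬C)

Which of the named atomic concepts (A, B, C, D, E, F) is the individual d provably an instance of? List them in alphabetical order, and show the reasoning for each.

1. d : A?  L(d) = {D, E, F, (∀r.A ⊔ ¬C)} ∪ {¬A}
   clash {A, ¬A} at d — d ∈ A
2. d : B?  L(d) = {D, E, F, (∀r.A ⊔ ¬C)} ∪ {¬B}
   apply at d: (∀r.A ⊔ ¬C)⊑(A ⊔ ¬C)
   open: L(d) ⊇ {A, C, D, E, F, …} — d ∉ B possible
3. d : C?  L(d) = {D, E, F, (∀r.A ⊔ ¬C)} ∪ {¬C}
   apply at d: (∀r.A ⊔ ¬C)⊑(A ⊔ ¬C); ¬C⊑(∀r.(A ⊔ B) ⊓ A)
   open: L(d) ⊇ {A, D, E, F, ¬B, …} — d ∉ C possible
4. d : D?  L(d) = {D, E, F, (∀r.A ⊔ ¬C)} ∪ {¬D}
   clash {D, ¬D} at d — d ∈ D
5. d : E?  L(d) = {D, E, F, (∀r.A ⊔ ¬C)} ∪ {¬E}
   clash {E, ¬E} at d — d ∈ E
6. d : F?  L(d) = {D, E, F, (∀r.A ⊔ ¬C)} ∪ {¬F}
   clash {F, ¬F} at d — d ∈ F
7. Entailed for d: {A, D, E, F}

{A, D, E, F}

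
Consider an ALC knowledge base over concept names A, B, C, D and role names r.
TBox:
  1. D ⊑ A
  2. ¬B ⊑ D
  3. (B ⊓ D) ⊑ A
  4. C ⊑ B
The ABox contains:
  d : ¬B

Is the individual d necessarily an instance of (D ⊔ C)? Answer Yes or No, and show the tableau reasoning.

1. d : (D ⊔ C)?  L(d) = {¬B} ∪ {(¬D ⊓ ¬C)}
   clash {D, ¬D} at d — d ∈ (D ⊔ C)
2. Hence d : (D ⊔ C): entailed.

Yes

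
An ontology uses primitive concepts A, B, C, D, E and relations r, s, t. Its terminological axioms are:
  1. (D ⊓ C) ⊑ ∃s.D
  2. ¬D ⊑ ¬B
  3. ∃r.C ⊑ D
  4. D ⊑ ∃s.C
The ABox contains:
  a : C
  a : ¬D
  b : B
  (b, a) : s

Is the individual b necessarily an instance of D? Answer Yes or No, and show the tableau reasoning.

1. b : D?  L(b) = {B} ∪ {¬D}
   clash {B, ¬B} at b — b ∈ D
2. Hence b : D: entailed.

Yes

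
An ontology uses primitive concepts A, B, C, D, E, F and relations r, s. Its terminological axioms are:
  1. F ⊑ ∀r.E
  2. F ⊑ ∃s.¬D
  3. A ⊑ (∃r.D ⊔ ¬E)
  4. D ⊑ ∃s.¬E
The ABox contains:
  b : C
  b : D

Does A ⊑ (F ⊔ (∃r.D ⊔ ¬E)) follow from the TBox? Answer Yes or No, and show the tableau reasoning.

Yes

1. A ⊑ (F ⊔ (∃r.D ⊔ ¬E))  ⇔  (A ⊓ (¬F ⊓ (∀r.¬D ⊓ E))) unsat w.r.t. T
   all branches close; clash {E, ¬E} at x₀
2. Hence A ⊑ (F ⊔ (∃r.D ⊔ ¬E)): entailed.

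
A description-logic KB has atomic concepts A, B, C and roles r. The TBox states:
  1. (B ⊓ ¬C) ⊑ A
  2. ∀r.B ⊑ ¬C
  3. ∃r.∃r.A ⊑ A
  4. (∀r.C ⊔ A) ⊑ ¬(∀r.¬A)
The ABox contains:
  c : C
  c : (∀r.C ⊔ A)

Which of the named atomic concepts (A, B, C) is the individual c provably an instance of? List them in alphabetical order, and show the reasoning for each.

{A, C}

1. c : A?  L(c) = {C, (∀r.C ⊔ A)} ∪ {¬A}
   clash {A, ¬A} at c — c ∈ A
2. c : B?  L(c) = {C, (∀r.C ⊔ A)} ∪ {¬B}
   apply at c: (∀r.C ⊔ A)⊑¬(∀r.¬A)
   open: L(c) ⊇ {A, C, ¬B, ∀r.C, ∃r.A, …} (+ ∃-successors) — c ∉ B possible
3. c : C?  L(c) = {C, (∀r.C ⊔ A)} ∪ {¬C}
   clash {C, ¬C} at c — c ∈ C
4. Entailed for c: {A, C}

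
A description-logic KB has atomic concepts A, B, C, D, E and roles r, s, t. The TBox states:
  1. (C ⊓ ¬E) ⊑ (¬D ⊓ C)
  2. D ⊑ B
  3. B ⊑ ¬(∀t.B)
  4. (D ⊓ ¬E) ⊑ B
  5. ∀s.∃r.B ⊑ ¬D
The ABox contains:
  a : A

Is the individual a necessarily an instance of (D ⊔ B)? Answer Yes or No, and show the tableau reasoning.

1. a : (D ⊔ B)?  L(a) = {A} ∪ {(¬D ⊓ ¬B)}
   open: L(a) ⊇ {A, ¬B, ¬C, ¬D} — a ∉ (D ⊔ B) possible
2. Hence a : (D ⊔ B): not entailed.

No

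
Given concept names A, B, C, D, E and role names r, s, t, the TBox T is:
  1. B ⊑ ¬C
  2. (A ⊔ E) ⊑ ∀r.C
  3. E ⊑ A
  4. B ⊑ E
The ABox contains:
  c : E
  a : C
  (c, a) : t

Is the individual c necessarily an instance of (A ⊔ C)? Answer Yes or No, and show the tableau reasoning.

Yes

1. c : (A ⊔ C)?  L(c) = {E} ∪ {(¬A ⊓ ¬C)}
   clash {A, ¬A} at c — c ∈ (A ⊔ C)
2. Hence c : (A ⊔ C): entailed.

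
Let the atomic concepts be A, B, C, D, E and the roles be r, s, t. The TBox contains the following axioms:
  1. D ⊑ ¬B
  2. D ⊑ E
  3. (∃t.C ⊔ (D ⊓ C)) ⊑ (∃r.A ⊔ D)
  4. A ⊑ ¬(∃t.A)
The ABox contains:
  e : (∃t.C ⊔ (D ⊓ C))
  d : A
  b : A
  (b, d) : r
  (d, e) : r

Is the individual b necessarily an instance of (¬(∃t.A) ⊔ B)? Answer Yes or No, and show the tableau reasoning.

Yes

1. b : (¬(∃t.A) ⊔ B)?  L(b) = {A} ∪ {(∃t.A ⊓ ¬B)}
   clash {A, ¬A} at an ∃-successor — b ∈ (¬(∃t.A) ⊔ B)
2. Hence b : (¬(∃t.A) ⊔ B): entailed.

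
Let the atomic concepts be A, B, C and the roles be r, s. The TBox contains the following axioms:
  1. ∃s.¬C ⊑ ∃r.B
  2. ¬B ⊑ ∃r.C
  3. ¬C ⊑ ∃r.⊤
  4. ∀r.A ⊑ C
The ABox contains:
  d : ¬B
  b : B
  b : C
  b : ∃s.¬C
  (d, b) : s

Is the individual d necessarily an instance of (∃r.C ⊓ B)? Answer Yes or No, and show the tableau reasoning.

No

1. d : (∃r.C ⊓ B)?  L(d) = {¬B} ∪ {(∀r.¬C ⊔ ¬B)}
   apply at d: ¬B⊑∃r.C
   open: L(d) ⊇ {C, ¬B, ∀s.C, ∃r.C} (+ ∃-successors) — d ∉ (∃r.C ⊓ B) possible
2. Hence d : (∃r.C ⊓ B): not entailed.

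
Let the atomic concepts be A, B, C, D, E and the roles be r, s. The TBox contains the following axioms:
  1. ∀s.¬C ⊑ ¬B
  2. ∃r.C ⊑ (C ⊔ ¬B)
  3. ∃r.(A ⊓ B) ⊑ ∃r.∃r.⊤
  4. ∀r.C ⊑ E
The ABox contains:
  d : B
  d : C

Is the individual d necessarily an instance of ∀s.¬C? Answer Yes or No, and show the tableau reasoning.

1. d : ∀s.¬C?  L(d) = {B, C} ∪ {∃s.C}
   open: L(d) ⊇ {B, C, ∀r.(¬A ⊔ ¬B), ∀r.¬C, ∃r.¬C, …} (+ ∃-successors) — d ∉ ∀s.¬C possible
2. Hence d : ∀s.¬C: not entailed.

No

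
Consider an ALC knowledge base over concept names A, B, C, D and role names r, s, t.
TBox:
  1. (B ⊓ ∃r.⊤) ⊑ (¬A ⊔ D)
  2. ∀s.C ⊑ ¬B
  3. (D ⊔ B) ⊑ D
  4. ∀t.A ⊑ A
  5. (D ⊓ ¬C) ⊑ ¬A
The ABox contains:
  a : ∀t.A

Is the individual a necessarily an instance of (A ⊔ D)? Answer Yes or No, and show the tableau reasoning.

1. a : (A ⊔ D)?  L(a) = {∀t.A} ∪ {(¬A ⊓ ¬D)}
   clash {D, ¬D} at a — a ∈ (A ⊔ D)
2. Hence a : (A ⊔ D): entailed.

Yes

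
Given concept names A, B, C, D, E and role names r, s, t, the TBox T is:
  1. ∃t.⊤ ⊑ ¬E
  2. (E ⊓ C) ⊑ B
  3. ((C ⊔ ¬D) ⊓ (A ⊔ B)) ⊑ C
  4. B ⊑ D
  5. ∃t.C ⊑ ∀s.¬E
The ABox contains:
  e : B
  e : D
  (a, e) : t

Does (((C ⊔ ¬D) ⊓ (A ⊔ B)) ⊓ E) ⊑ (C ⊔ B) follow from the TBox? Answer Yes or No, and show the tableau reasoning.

1. (((C ⊔ ¬D) ⊓ (A ⊔ B)) ⊓ E) ⊑ (C ⊔ B)  ⇔  ((((C ⊔ ¬D) ⊓ (A ⊔ B)) ⊓ E) ⊓ (¬C ⊓ ¬B)) unsat w.r.t. T
   all branches close; clash {B, ¬B} at x₀
2. Hence (((C ⊔ ¬D) ⊓ (A ⊔ B)) ⊓ E) ⊑ (C ⊔ B): entailed.

Yes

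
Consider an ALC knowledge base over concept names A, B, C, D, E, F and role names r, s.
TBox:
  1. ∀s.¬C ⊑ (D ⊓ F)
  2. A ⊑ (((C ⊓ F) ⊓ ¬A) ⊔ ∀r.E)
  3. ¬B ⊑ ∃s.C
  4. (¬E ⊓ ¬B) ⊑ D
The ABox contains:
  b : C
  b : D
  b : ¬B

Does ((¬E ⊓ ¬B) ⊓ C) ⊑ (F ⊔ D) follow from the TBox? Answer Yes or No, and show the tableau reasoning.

1. ((¬E ⊓ ¬B) ⊓ C) ⊑ (F ⊔ D)  ⇔  (((¬E ⊓ ¬B) ⊓ C) ⊓ (¬F ⊓ ¬D)) unsat w.r.t. T
   all branches close; clash {D, ¬D} at x₀
2. Hence ((¬E ⊓ ¬B) ⊓ C) ⊑ (F ⊔ D): entailed.

Yes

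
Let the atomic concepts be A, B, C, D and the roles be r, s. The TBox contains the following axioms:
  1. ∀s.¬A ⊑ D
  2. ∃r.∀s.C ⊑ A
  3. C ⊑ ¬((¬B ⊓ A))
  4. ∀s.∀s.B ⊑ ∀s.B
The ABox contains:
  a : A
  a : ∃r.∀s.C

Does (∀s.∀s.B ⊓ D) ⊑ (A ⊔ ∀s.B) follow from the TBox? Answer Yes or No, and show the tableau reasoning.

1. (∀s.∀s.B ⊓ D) ⊑ (A ⊔ ∀s.B)  ⇔  ((∀s.∀s.B ⊓ D) ⊓ (¬A ⊓ ∃s.¬B)) unsat w.r.t. T
   all branches close; clash {A, ¬A} at x₀
2. Hence (∀s.∀s.B ⊓ D) ⊑ (A ⊔ ∀s.B): entailed.

Yes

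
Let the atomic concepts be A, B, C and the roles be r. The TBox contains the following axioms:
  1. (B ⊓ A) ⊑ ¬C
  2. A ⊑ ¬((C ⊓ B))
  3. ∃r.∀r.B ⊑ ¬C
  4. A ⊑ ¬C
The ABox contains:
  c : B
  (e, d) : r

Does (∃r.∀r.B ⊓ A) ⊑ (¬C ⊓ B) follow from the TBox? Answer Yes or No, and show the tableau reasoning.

No

1. (∃r.∀r.B ⊓ A) ⊑ (¬C ⊓ B)  ⇔  ((∃r.∀r.B ⊓ A) ⊓ (C ⊔ ¬B)) unsat w.r.t. T
   apply at x₀: A⊑¬((C ⊓ B)); ∃r.∀r.B⊑¬C; A⊑¬C
   open: L(x₀) ⊇ {A, ¬B, ¬C, ∃r.∀r.B} (+ ∃-successors)
2. Hence (∃r.∀r.B ⊓ A) ⊑ (¬C ⊓ B): not entailed.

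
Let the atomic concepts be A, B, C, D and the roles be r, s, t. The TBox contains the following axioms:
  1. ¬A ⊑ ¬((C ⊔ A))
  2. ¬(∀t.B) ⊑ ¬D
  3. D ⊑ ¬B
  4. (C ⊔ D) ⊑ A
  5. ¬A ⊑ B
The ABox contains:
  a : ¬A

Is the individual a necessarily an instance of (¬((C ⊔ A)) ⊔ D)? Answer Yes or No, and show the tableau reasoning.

1. a : (¬((C ⊔ A)) ⊔ D)?  L(a) = {¬A} ∪ {((C ⊔ A) ⊓ ¬D)}
   clash {A, ¬A} at a — a ∈ (¬((C ⊔ A)) ⊔ D)
2. Hence a : (¬((C ⊔ A)) ⊔ D): entailed.

Yes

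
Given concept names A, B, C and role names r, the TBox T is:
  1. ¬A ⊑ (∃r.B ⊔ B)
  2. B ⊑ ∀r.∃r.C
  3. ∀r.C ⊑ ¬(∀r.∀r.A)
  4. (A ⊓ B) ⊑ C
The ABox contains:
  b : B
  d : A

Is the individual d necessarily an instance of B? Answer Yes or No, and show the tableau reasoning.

1. d : B?  L(d) = {A} ∪ {¬B}
   open: L(d) ⊇ {A, ¬B, ∃r.¬C} (+ ∃-successors) — d ∉ B possible
2. Hence d : B: not entailed.

No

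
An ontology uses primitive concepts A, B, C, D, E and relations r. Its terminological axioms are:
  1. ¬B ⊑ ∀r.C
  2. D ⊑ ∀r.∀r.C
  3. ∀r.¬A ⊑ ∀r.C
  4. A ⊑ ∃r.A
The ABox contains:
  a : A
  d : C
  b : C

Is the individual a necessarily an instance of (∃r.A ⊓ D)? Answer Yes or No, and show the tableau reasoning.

No

1. a : (∃r.A ⊓ D)?  L(a) = {A} ∪ {(∀r.¬A ⊔ ¬D)}
   apply at a: A⊑∃r.A
   open: L(a) ⊇ {A, B, ¬D, ∃r.A} (+ ∃-successors) — a ∉ (∃r.A ⊓ D) possible
2. Hence a : (∃r.A ⊓ D): not entailed.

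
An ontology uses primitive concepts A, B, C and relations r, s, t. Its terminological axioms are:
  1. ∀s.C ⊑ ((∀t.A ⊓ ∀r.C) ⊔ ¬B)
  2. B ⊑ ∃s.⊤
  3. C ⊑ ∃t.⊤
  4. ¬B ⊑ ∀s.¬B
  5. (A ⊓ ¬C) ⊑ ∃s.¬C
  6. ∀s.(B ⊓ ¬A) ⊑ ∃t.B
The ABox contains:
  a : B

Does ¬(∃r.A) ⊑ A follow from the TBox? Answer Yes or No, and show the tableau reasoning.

No

1. ¬(∃r.A) ⊑ A  ⇔  (∀r.¬A ⊓ ¬A) unsat w.r.t. T
   open: L(x₀) ⊇ {¬A, ¬B, ¬C, ∀r.¬A, ∀s.¬B, …} (+ ∃-successors)
2. Hence ¬(∃r.A) ⊑ A: not entailed.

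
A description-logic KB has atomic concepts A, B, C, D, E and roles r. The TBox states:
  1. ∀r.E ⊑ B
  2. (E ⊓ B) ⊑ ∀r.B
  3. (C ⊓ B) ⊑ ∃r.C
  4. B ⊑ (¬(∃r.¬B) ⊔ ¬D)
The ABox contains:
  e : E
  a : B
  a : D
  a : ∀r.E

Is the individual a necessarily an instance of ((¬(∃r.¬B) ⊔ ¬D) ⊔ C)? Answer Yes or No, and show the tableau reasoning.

1. a : ((¬(∃r.¬B) ⊔ ¬D) ⊔ C)?  L(a) = {B, D, ∀r.E} ∪ {((∃r.¬B ⊓ D) ⊓ ¬C)}
   clash {B, ¬B} at an ∃-successor — a ∈ ((¬(∃r.¬B) ⊔ ¬D) ⊔ C)
2. Hence a : ((¬(∃r.¬B) ⊔ ¬D) ⊔ C): entailed.

Yes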